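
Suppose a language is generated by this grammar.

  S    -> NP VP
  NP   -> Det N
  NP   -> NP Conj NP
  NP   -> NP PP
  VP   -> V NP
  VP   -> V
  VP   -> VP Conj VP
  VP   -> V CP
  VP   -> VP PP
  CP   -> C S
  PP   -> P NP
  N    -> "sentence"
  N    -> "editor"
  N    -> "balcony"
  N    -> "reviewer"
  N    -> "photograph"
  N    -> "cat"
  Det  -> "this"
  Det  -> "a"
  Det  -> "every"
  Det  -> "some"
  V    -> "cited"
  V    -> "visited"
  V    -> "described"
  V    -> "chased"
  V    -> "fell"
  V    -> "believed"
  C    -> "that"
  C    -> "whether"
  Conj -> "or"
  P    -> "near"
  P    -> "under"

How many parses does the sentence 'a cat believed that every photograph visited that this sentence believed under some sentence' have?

3

Two of the 3 distinct bracketings:
[S [NP [Det a] [N cat]] [VP [V believed] [CP [C that] [S [NP [Det every] [N photograph]] [VP [V visited] [CP [C that] [S [NP [Det this] [N sentence]] [VP [VP [V believed]] [PP [P under] [NP [Det some] [N sentence]]]]]]]]]]]
[S [NP [Det a] [N cat]] [VP [V believed] [CP [C that] [S [NP [Det every] [N photograph]] [VP [VP [V visited] [CP [C that] [S [NP [Det this] [N sentence]] [VP [V believed]]]]] [PP [P under] [NP [Det some] [N sentence]]]]]]]]
The trees differ in how a recursive rule is bracketed over the same span.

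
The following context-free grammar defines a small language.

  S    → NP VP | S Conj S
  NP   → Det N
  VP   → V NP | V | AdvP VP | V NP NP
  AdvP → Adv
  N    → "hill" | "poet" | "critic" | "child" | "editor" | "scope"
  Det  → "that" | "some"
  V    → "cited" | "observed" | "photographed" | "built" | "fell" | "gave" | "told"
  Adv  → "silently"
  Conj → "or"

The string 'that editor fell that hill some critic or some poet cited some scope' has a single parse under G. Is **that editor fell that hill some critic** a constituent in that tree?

Yes

[S [S [NP [Det that] [N editor]] [VP [V fell] [NP [Det that] [N hill]] [NP [Det some] [N critic]]]] [Conj or] [S [NP [Det some] [N poet]] [VP [V cited] [NP [Det some] [N scope]]]]]
The words 'that editor fell that hill some critic' are exhaustively dominated by a single S node (built by S → NP VP), so they form a constituent.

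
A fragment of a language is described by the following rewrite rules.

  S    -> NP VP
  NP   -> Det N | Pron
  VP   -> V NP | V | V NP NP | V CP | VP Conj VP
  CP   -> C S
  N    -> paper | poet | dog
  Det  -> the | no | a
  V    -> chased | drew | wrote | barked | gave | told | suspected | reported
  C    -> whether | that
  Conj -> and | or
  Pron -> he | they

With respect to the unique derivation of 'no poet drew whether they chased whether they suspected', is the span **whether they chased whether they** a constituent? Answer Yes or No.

[S [NP [Det no] [N poet]] [VP [V drew] [CP [C whether] [S [NP [Pron they]] [VP [V chased] [CP [C whether] [S [NP [Pron they]] [VP [V suspected]]]]]]]]]
The smallest constituent containing 'whether they chased whether they' is the CP spanning 'whether they chased whether they suspected'; no single node in the tree dominates exactly the given words.

No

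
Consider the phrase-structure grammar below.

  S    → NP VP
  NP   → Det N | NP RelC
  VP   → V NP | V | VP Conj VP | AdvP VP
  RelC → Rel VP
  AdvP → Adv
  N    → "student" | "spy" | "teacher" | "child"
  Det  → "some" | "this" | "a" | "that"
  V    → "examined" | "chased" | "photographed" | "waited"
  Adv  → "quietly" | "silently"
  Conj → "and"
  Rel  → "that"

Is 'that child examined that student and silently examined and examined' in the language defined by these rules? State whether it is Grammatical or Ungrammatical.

Grammatical

S
  NP
    Det: that
    N: child
  VP
    VP
      V: examined
      NP
        Det: that
        N: student
    Conj: and
    VP
      VP
        AdvP
          Adv: silently
        VP
          V: examined
      Conj: and
      VP
        V: examined
The bracketing above is licensed at every node by one of the given productions, with S at the root.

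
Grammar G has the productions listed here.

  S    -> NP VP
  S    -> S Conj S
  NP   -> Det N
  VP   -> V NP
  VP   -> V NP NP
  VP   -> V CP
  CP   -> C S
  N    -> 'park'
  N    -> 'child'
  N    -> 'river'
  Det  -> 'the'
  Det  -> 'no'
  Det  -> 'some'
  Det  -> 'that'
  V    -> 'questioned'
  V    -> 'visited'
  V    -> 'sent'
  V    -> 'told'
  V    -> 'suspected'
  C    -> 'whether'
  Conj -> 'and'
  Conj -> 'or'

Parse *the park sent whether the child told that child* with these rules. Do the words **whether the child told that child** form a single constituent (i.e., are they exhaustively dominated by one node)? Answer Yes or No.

[S [NP [Det the] [N park]] [VP [V sent] [CP [C whether] [S [NP [Det the] [N child]] [VP [V told] [NP [Det that] [N child]]]]]]]
The words 'whether the child told that child' are exhaustively dominated by a single CP node (built by CP → C S), so they form a constituent.

Yes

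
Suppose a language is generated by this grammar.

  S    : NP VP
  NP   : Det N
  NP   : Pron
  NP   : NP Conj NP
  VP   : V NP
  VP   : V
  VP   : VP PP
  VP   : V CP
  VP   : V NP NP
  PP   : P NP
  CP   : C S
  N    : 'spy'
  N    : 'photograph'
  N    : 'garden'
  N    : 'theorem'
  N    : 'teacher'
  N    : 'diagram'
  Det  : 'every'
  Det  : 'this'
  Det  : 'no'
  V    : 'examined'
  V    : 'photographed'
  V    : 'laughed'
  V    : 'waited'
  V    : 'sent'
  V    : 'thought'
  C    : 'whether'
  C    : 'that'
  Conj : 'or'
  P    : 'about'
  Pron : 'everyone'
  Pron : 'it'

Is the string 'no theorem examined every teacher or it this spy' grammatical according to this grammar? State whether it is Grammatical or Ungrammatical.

[S [NP [Det no] [N theorem]] [VP [V examined] [NP [NP [Det every] [N teacher]] [Conj or] [NP [Pron it]]] [NP [Det this] [N spy]]]]
The bracketing above is licensed at every node by one of the given productions, with S at the root.

Grammatical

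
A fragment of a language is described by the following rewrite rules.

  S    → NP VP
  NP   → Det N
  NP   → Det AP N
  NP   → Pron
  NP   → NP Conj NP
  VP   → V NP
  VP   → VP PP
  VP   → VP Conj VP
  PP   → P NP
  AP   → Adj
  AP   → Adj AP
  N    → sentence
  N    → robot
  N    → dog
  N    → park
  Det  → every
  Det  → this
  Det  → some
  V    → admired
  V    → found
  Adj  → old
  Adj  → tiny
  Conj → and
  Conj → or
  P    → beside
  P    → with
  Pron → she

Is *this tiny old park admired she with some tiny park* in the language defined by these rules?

Grammatical

S
  NP
    Det: this
    AP
      Adj: tiny
      AP
        Adj: old
    N: park
  VP
    VP
      V: admired
      NP
        Pron: she
    PP
      P: with
      NP
        Det: some
        AP
          Adj: tiny
        N: park
Each bracket corresponds to one application of a listed rule, so the string is derivable from S.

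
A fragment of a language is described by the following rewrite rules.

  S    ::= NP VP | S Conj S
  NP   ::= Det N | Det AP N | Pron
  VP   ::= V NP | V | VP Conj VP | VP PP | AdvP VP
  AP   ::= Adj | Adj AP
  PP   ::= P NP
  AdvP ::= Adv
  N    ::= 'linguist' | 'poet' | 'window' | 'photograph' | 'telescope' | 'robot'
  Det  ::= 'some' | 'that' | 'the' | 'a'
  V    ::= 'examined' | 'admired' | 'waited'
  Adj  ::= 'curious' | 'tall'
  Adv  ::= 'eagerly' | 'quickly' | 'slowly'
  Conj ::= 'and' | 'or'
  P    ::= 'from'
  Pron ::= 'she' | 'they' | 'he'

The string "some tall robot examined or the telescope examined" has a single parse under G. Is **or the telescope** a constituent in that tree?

No

[S [S [NP [Det some] [AP [Adj tall]] [N robot]] [VP [V examined]]] [Conj or] [S [NP [Det the] [N telescope]] [VP [V examined]]]]
The smallest constituent containing 'or the telescope' is the S spanning 'some tall robot examined or the telescope examined'; no single node in the tree dominates exactly the given words.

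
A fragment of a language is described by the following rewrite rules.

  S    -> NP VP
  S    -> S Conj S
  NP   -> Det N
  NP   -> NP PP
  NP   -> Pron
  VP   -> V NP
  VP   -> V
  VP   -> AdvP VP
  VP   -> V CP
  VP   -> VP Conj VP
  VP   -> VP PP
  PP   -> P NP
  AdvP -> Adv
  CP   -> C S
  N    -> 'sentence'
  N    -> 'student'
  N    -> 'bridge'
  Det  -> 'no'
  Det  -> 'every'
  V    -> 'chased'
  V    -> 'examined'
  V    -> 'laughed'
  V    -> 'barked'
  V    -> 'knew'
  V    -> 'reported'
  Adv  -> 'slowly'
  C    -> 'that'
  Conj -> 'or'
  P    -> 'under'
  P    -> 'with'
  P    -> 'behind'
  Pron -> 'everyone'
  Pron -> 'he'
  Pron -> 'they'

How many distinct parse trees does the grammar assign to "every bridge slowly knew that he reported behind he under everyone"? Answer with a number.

Two of the 9 distinct bracketings:
[S [NP [Det every] [N bridge]] [VP [AdvP [Adv slowly]] [VP [V knew] [CP [C that] [S [NP [Pron he]] [VP [VP [V reported]] [PP [P behind] [NP [NP [Pron he]] [PP [P under] [NP [Pron everyone]]]]]]]]]]]
[S [NP [Det every] [N bridge]] [VP [AdvP [Adv slowly]] [VP [V knew] [CP [C that] [S [NP [Pron he]] [VP [VP [VP [V reported]] [PP [P behind] [NP [Pron he]]]] [PP [P under] [NP [Pron everyone]]]]]]]]]
The difference turns on whether NP → NP PP is used at the relevant span, versus an alternative expansion of NP.

9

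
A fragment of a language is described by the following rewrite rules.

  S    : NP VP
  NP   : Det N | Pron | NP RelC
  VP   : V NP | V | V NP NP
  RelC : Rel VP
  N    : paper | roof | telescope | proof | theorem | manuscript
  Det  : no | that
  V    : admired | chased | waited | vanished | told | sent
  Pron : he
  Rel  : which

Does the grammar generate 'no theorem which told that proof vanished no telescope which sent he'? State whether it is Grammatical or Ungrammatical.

[S [NP [NP [Det no] [N theorem]] [RelC [Rel which] [VP [V told] [NP [Det that] [N proof]]]]] [VP [V vanished] [NP [NP [Det no] [N telescope]] [RelC [Rel which] [VP [V sent] [NP [Pron he]]]]]]]
The bracketing above is licensed at every node by one of the given productions, with S at the root.

Grammatical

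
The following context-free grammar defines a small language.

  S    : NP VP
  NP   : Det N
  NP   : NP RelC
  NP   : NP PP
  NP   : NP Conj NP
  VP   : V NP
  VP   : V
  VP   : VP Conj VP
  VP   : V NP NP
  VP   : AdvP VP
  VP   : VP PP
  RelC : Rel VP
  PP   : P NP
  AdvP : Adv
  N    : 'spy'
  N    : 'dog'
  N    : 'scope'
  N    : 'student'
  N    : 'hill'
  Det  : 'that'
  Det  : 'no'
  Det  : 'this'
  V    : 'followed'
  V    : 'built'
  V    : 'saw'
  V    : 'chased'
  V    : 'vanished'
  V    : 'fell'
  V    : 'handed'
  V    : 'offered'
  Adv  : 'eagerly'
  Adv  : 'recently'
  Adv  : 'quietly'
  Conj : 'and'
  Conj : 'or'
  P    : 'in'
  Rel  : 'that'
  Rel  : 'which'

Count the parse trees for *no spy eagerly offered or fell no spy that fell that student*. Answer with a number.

4

Two of the 4 distinct bracketings:
[S [NP [Det no] [N spy]] [VP [VP [AdvP [Adv eagerly]] [VP [V offered]]] [Conj or] [VP [V fell] [NP [NP [Det no] [N spy]] [RelC [Rel that] [VP [V fell] [NP [Det that] [N student]]]]]]]]
[S [NP [Det no] [N spy]] [VP [VP [AdvP [Adv eagerly]] [VP [V offered]]] [Conj or] [VP [V fell] [NP [NP [Det no] [N spy]] [RelC [Rel that] [VP [V fell]]]] [NP [Det that] [N student]]]]]
The difference turns on whether VP → V NP is used at the relevant span, versus an alternative expansion of VP.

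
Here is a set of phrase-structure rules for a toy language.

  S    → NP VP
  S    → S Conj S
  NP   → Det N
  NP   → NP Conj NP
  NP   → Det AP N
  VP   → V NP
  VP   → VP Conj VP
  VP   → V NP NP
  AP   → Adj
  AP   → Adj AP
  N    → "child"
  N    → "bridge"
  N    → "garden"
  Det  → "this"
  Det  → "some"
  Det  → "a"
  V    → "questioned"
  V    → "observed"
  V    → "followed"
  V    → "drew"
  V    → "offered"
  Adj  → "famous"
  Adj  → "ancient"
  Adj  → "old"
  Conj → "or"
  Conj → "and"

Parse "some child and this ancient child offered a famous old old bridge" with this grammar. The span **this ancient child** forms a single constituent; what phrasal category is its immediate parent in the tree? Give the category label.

NP

S
  NP
    NP
      Det: some
      N: child
    Conj: and
    NP
      Det: this
      AP
        Adj: ancient
      N: child
  VP
    V: offered
    NP
      Det: a
      AP
        Adj: famous
        AP
          Adj: old
          AP
            Adj: old
      N: bridge
The span 'this ancient child' is the NP node built by NP → Det AP N.
Its mother is the NP built by NP → NP Conj NP.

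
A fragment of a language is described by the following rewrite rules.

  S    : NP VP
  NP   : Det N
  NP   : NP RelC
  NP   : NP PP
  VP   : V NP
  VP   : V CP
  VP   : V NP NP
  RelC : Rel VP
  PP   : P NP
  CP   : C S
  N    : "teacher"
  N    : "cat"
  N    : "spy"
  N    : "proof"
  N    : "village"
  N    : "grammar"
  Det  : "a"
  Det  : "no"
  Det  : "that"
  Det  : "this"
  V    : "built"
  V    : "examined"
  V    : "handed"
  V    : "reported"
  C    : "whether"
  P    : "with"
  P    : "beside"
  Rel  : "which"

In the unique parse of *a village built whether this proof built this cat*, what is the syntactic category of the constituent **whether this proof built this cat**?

CP

S
  NP
    Det: a
    N: village
  VP
    V: built
    CP
      C: whether
      S
        NP
          Det: this
          N: proof
        VP
          V: built
          NP
            Det: this
            N: cat
The span 'whether this proof built this cat' is the CP node built by CP → C S.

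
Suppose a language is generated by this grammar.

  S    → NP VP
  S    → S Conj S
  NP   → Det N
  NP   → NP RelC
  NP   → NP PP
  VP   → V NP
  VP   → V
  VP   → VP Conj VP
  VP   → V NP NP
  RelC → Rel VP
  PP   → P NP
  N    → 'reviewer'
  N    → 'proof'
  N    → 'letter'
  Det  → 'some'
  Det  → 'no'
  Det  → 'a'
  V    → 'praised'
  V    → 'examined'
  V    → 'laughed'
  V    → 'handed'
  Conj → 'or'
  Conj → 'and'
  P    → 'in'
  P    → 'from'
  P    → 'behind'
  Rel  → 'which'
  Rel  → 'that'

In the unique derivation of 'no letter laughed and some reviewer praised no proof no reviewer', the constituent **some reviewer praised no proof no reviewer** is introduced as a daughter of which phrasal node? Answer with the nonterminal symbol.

[S [S [NP [Det no] [N letter]] [VP [V laughed]]] [Conj and] [S [NP [Det some] [N reviewer]] [VP [V praised] [NP [Det no] [N proof]] [NP [Det no] [N reviewer]]]]]
The span 'some reviewer praised no proof no reviewer' is the S node built by S → NP VP.
Its mother is the S built by S → S Conj S.

S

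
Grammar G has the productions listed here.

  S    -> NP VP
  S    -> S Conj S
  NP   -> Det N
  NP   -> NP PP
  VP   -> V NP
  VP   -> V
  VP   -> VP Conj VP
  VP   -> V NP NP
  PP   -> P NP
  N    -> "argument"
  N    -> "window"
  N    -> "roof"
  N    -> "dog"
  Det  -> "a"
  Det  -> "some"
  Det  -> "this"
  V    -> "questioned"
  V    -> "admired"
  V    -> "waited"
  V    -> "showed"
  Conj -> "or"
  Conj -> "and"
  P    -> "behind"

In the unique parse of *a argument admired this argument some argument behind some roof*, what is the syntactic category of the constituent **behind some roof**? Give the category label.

PP

[S [NP [Det a] [N argument]] [VP [V admired] [NP [Det this] [N argument]] [NP [NP [Det some] [N argument]] [PP [P behind] [NP [Det some] [N roof]]]]]]
The span 'behind some roof' is the PP node built by PP → P NP.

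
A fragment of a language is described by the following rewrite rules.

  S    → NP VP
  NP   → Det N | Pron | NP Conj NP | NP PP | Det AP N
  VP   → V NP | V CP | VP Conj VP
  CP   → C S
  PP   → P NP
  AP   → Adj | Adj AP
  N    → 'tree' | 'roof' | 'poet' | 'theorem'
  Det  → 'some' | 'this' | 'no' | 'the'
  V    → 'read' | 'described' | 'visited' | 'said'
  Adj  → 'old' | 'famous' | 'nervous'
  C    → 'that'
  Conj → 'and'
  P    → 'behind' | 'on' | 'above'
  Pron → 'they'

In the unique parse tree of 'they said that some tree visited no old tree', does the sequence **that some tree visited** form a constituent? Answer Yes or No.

[S [NP [Pron they]] [VP [V said] [CP [C that] [S [NP [Det some] [N tree]] [VP [V visited] [NP [Det no] [AP [Adj old]] [N tree]]]]]]]
The smallest constituent containing 'that some tree visited' is the CP spanning 'that some tree visited no old tree'; no single node in the tree dominates exactly the given words.

No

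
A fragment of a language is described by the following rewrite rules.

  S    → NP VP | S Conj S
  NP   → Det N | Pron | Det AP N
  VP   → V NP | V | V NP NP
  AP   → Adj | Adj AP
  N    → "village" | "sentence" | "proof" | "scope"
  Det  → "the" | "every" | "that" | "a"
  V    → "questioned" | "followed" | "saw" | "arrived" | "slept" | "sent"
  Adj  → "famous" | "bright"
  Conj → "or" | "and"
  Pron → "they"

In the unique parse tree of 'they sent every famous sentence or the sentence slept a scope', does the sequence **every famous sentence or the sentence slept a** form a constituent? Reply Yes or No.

[S [S [NP [Pron they]] [VP [V sent] [NP [Det every] [AP [Adj famous]] [N sentence]]]] [Conj or] [S [NP [Det the] [N sentence]] [VP [V slept] [NP [Det a] [N scope]]]]]
The smallest constituent containing 'every famous sentence or the sentence slept a' is the S spanning 'they sent every famous sentence or the sentence slept a scope'; no single node in the tree dominates exactly the given words.

No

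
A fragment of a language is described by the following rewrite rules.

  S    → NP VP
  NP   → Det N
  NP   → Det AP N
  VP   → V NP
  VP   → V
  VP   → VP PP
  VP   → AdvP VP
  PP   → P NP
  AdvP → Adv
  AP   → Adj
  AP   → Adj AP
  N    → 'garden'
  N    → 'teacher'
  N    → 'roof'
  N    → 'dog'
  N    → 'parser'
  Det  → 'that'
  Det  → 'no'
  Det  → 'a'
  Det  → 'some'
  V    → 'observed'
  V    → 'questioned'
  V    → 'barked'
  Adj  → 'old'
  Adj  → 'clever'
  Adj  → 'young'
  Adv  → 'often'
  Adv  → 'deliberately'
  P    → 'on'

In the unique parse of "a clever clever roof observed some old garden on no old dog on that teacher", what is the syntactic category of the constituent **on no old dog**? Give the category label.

PP

[S [NP [Det a] [AP [Adj clever] [AP [Adj clever]]] [N roof]] [VP [VP [VP [V observed] [NP [Det some] [AP [Adj old]] [N garden]]] [PP [P on] [NP [Det no] [AP [Adj old]] [N dog]]]] [PP [P on] [NP [Det that] [N teacher]]]]]
The span 'on no old dog' is the PP node built by PP → P NP.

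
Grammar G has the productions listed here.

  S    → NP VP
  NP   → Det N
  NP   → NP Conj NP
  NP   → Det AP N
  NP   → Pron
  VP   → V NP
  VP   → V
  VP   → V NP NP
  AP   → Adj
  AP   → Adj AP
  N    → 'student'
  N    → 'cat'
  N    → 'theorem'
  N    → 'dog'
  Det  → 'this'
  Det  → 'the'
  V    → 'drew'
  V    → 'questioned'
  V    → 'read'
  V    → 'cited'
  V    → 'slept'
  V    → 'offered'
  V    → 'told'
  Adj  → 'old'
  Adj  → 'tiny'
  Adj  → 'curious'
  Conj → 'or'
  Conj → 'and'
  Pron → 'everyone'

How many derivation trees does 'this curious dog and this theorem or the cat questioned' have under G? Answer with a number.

The two bracketings:
[S [NP [NP [Det this] [AP [Adj curious]] [N dog]] [Conj and] [NP [NP [Det this] [N theorem]] [Conj or] [NP [Det the] [N cat]]]] [VP [V questioned]]]
[S [NP [NP [NP [Det this] [AP [Adj curious]] [N dog]] [Conj and] [NP [Det this] [N theorem]]] [Conj or] [NP [Det the] [N cat]]] [VP [V questioned]]]
The trees differ in how a recursive rule is bracketed over the same span.

2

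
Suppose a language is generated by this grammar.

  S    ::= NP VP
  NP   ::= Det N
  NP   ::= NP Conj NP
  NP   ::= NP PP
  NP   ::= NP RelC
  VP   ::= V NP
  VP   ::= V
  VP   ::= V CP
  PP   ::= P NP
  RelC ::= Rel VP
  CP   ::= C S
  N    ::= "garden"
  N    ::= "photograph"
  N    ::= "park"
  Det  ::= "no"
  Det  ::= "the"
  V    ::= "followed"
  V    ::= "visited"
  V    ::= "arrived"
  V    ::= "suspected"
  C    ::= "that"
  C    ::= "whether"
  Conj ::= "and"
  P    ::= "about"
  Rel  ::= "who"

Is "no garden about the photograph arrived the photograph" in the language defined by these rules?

S
  NP
    NP
      Det: no
      N: garden
    PP
      P: about
      NP
        Det: the
        N: photograph
  VP
    V: arrived
    NP
      Det: the
      N: photograph
Every word is introduced by a lexical rule and the phrasal rules combine the resulting categories into a single S.

Grammatical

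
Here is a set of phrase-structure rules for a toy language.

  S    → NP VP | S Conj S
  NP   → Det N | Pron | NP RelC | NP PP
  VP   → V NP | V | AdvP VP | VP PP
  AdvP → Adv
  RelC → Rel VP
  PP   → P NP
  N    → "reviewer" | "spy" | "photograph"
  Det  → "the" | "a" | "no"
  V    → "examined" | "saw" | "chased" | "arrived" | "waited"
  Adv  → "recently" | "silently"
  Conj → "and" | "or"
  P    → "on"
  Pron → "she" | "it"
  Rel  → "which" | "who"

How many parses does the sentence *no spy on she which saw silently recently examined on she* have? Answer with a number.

6

Two of the 6 distinct bracketings:
[S [NP [NP [NP [Det no] [N spy]] [PP [P on] [NP [Pron she]]]] [RelC [Rel which] [VP [V saw]]]] [VP [AdvP [Adv silently]] [VP [AdvP [Adv recently]] [VP [VP [V examined]] [PP [P on] [NP [Pron she]]]]]]]
[S [NP [NP [NP [Det no] [N spy]] [PP [P on] [NP [Pron she]]]] [RelC [Rel which] [VP [V saw]]]] [VP [AdvP [Adv silently]] [VP [VP [AdvP [Adv recently]] [VP [V examined]]] [PP [P on] [NP [Pron she]]]]]]
The trees differ in how a recursive rule is bracketed over the same span.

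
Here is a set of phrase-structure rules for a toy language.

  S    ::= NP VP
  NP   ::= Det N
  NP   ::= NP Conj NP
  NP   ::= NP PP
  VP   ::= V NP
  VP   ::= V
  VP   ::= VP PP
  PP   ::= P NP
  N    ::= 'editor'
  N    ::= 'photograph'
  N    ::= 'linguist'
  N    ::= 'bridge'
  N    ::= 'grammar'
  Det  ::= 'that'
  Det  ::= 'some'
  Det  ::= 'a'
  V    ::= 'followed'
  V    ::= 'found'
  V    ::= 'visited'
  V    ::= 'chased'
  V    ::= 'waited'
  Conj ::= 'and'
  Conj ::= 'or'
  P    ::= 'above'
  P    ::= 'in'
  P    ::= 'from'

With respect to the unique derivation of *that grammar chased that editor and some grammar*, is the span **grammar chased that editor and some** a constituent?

No

[S [NP [Det that] [N grammar]] [VP [V chased] [NP [NP [Det that] [N editor]] [Conj and] [NP [Det some] [N grammar]]]]]
The smallest constituent containing 'grammar chased that editor and some' is the S spanning 'that grammar chased that editor and some grammar'; no single node in the tree dominates exactly the given words.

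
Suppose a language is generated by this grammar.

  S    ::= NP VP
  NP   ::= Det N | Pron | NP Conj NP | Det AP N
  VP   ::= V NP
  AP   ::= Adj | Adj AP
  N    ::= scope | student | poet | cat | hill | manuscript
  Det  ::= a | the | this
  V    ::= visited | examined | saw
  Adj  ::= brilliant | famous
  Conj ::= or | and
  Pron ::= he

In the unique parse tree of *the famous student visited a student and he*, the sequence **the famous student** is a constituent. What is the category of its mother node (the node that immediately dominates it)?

S

[S [NP [Det the] [AP [Adj famous]] [N student]] [VP [V visited] [NP [NP [Det a] [N student]] [Conj and] [NP [Pron he]]]]]
The span 'the famous student' is the NP node built by NP → Det AP N.
Its mother is the S built by S → NP VP.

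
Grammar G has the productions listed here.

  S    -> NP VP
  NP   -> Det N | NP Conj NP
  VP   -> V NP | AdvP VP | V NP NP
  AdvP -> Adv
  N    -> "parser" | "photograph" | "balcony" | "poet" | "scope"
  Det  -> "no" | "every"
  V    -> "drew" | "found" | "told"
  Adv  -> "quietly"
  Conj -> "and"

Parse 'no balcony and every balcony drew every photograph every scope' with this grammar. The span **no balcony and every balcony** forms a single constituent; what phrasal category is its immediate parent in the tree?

S

[S [NP [NP [Det no] [N balcony]] [Conj and] [NP [Det every] [N balcony]]] [VP [V drew] [NP [Det every] [N photograph]] [NP [Det every] [N scope]]]]
The span 'no balcony and every balcony' is the NP node built by NP → NP Conj NP.
Its mother is the S built by S → NP VP.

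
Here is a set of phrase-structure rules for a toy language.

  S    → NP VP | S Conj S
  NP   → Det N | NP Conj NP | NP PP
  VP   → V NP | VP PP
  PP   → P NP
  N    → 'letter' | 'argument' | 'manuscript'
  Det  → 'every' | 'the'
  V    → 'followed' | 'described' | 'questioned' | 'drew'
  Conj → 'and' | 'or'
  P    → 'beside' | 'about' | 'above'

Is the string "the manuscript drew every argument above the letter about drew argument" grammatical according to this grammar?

Ungrammatical

A P word can never sit immediately before a V word in any string this grammar generates, so the substring 'about drew' rules out a derivation.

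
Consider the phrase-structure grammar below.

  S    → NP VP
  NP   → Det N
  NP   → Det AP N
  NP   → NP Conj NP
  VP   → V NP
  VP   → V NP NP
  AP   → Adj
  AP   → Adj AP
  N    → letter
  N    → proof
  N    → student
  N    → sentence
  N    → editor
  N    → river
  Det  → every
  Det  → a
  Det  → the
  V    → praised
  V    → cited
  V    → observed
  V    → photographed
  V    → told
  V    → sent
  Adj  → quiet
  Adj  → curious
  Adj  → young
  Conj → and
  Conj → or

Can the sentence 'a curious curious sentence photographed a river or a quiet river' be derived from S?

Grammatical

[S [NP [Det a] [AP [Adj curious] [AP [Adj curious]]] [N sentence]] [VP [V photographed] [NP [NP [Det a] [N river]] [Conj or] [NP [Det a] [AP [Adj quiet]] [N river]]]]]
Each bracket corresponds to one application of a listed rule, so the string is derivable from S.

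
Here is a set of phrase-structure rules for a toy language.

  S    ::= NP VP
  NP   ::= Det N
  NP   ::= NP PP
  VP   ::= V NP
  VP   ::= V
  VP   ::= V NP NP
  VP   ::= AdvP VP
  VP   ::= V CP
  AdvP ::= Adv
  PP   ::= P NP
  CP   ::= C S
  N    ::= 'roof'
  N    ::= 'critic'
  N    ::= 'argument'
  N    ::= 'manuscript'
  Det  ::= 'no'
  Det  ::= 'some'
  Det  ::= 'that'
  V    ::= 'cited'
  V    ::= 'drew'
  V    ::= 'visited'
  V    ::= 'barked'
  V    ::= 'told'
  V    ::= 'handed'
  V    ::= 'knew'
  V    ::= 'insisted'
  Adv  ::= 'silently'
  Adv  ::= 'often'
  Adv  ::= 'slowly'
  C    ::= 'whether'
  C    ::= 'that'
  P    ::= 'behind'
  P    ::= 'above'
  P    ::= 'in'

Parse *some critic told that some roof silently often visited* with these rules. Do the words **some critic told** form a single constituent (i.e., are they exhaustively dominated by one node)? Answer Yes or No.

[S [NP [Det some] [N critic]] [VP [V told] [CP [C that] [S [NP [Det some] [N roof]] [VP [AdvP [Adv silently]] [VP [AdvP [Adv often]] [VP [V visited]]]]]]]]
The smallest constituent containing 'some critic told' is the S spanning 'some critic told that some roof silently often visited'; no single node in the tree dominates exactly the given words.

No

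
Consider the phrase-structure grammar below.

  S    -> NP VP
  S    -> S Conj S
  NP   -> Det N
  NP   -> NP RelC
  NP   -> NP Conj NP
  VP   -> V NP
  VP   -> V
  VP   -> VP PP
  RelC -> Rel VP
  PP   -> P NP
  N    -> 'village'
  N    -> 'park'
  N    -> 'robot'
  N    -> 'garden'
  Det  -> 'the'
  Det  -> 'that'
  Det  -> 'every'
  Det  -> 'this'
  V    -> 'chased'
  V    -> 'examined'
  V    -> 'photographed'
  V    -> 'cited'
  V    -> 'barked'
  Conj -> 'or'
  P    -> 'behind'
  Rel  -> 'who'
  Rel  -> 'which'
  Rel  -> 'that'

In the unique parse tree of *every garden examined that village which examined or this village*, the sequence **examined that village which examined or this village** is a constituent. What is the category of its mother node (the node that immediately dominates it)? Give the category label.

S

S
  NP
    Det: every
    N: garden
  VP
    V: examined
    NP
      NP
        NP
          Det: that
          N: village
        RelC
          Rel: which
          VP
            V: examined
      Conj: or
      NP
        Det: this
        N: village
The span 'examined that village which examined or this village' is the VP node built by VP → V NP.
Its mother is the S built by S → NP VP.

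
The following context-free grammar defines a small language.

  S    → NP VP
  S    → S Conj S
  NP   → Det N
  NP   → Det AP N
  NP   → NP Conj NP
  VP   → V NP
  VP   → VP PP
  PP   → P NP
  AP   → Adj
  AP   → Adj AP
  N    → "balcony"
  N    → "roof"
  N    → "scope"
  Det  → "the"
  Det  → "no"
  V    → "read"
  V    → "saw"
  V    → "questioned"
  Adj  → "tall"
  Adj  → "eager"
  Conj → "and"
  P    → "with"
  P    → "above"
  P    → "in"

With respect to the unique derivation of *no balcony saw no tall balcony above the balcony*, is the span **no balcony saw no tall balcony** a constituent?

[S [NP [Det no] [N balcony]] [VP [VP [V saw] [NP [Det no] [AP [Adj tall]] [N balcony]]] [PP [P above] [NP [Det the] [N balcony]]]]]
The smallest constituent containing 'no balcony saw no tall balcony' is the S spanning 'no balcony saw no tall balcony above the balcony'; no single node in the tree dominates exactly the given words.

No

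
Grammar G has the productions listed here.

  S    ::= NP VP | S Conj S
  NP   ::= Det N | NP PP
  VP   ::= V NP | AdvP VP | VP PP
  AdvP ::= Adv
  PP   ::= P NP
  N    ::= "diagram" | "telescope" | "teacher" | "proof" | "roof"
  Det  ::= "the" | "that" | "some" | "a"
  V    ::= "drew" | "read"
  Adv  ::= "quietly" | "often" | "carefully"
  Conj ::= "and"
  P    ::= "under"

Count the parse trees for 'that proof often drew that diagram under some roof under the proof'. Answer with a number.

9

Two of the 9 distinct bracketings:
[S [NP [Det that] [N proof]] [VP [AdvP [Adv often]] [VP [V drew] [NP [NP [Det that] [N diagram]] [PP [P under] [NP [NP [Det some] [N roof]] [PP [P under] [NP [Det the] [N proof]]]]]]]]]
[S [NP [Det that] [N proof]] [VP [AdvP [Adv often]] [VP [V drew] [NP [NP [NP [Det that] [N diagram]] [PP [P under] [NP [Det some] [N roof]]]] [PP [P under] [NP [Det the] [N proof]]]]]]]
The trees differ in how a recursive rule is bracketed over the same span.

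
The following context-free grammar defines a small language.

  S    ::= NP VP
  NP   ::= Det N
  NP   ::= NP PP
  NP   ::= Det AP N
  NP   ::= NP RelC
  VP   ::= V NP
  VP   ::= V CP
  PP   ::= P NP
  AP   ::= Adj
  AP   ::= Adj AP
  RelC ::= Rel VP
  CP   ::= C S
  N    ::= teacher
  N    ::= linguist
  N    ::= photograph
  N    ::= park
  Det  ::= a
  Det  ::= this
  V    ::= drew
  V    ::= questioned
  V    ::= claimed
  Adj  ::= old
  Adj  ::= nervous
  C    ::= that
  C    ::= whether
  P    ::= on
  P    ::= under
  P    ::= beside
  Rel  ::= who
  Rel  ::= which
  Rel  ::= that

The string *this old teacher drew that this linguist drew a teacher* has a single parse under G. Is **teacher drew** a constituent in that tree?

No

[S [NP [Det this] [AP [Adj old]] [N teacher]] [VP [V drew] [CP [C that] [S [NP [Det this] [N linguist]] [VP [V drew] [NP [Det a] [N teacher]]]]]]]
The smallest constituent containing 'teacher drew' is the S spanning 'this old teacher drew that this linguist drew a teacher'; no single node in the tree dominates exactly the given words.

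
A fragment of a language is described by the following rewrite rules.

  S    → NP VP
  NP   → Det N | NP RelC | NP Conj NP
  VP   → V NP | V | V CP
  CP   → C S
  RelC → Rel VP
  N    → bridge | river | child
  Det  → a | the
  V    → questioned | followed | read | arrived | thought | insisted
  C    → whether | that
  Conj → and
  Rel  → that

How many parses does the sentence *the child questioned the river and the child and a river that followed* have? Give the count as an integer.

Two of the 5 distinct bracketings:
[S [NP [Det the] [N child]] [VP [V questioned] [NP [NP [NP [Det the] [N river]] [Conj and] [NP [NP [Det the] [N child]] [Conj and] [NP [Det a] [N river]]]] [RelC [Rel that] [VP [V followed]]]]]]
[S [NP [Det the] [N child]] [VP [V questioned] [NP [NP [NP [NP [Det the] [N river]] [Conj and] [NP [Det the] [N child]]] [Conj and] [NP [Det a] [N river]]] [RelC [Rel that] [VP [V followed]]]]]]
The trees differ in how a recursive rule is bracketed over the same span.

5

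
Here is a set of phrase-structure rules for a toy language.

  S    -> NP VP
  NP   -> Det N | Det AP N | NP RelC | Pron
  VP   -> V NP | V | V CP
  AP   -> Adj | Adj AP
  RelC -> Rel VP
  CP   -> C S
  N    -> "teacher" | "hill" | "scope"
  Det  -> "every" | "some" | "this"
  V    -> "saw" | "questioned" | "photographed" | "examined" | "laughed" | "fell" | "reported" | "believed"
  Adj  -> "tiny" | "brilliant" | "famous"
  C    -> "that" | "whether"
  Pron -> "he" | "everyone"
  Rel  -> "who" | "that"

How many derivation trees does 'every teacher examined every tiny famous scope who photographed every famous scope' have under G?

[S [NP [Det every] [N teacher]] [VP [V examined] [NP [NP [Det every] [AP [Adj tiny] [AP [Adj famous]]] [N scope]] [RelC [Rel who] [VP [V photographed] [NP [Det every] [AP [Adj famous]] [N scope]]]]]]]
No rule offers an alternative attachment or grouping for any span, so this is the only derivation.

1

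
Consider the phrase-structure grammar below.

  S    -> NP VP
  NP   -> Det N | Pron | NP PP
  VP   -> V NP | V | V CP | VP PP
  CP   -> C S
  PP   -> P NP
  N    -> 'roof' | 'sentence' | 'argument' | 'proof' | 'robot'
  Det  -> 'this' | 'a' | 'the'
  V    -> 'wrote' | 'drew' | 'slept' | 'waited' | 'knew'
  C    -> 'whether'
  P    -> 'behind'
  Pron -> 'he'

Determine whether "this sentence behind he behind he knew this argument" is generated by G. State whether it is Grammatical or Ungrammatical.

[S [NP [NP [Det this] [N sentence]] [PP [P behind] [NP [NP [Pron he]] [PP [P behind] [NP [Pron he]]]]]] [VP [V knew] [NP [Det this] [N argument]]]]
Each bracket corresponds to one application of a listed rule, so the string is derivable from S.

Grammatical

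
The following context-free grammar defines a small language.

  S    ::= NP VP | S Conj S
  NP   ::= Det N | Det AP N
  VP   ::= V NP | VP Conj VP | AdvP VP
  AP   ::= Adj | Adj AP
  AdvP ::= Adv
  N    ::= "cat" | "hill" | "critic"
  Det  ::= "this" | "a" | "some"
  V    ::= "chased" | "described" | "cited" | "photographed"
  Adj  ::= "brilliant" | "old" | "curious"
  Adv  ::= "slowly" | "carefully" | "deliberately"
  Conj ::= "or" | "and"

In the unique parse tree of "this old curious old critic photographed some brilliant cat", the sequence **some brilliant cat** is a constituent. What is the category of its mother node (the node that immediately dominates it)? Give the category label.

VP

S
  NP
    Det: this
    AP
      Adj: old
      AP
        Adj: curious
        AP
          Adj: old
    N: critic
  VP
    V: photographed
    NP
      Det: some
      AP
        Adj: brilliant
      N: cat
The span 'some brilliant cat' is the NP node built by NP → Det AP N.
Its mother is the VP built by VP → V NP.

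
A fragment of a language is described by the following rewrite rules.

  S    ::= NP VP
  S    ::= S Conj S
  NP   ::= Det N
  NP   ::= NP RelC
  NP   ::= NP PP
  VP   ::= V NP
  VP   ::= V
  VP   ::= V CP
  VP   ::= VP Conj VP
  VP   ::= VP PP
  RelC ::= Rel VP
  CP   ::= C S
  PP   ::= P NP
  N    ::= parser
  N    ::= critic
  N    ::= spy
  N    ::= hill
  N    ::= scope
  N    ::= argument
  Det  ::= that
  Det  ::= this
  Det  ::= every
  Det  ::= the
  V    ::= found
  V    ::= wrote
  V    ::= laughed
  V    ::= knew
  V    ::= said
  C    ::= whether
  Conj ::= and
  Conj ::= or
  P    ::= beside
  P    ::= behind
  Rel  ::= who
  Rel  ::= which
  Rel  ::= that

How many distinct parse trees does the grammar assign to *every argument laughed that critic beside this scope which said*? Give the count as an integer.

Two of the 3 distinct bracketings:
[S [NP [Det every] [N argument]] [VP [V laughed] [NP [NP [NP [Det that] [N critic]] [PP [P beside] [NP [Det this] [N scope]]]] [RelC [Rel which] [VP [V said]]]]]]
[S [NP [Det every] [N argument]] [VP [V laughed] [NP [NP [Det that] [N critic]] [PP [P beside] [NP [NP [Det this] [N scope]] [RelC [Rel which] [VP [V said]]]]]]]]
The trees differ in how a recursive rule is bracketed over the same span.

3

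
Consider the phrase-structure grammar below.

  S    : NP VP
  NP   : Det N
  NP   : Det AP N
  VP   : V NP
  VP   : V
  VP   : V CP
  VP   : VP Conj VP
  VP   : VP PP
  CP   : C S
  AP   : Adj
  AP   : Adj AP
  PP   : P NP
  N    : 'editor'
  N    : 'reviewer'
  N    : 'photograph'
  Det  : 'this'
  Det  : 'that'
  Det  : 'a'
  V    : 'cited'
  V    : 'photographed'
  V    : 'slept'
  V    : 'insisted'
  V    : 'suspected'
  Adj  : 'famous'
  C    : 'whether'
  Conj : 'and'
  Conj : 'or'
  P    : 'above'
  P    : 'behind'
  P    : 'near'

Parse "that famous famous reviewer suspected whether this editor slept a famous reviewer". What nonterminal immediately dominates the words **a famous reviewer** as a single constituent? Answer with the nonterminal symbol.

[S [NP [Det that] [AP [Adj famous] [AP [Adj famous]]] [N reviewer]] [VP [V suspected] [CP [C whether] [S [NP [Det this] [N editor]] [VP [V slept] [NP [Det a] [AP [Adj famous]] [N reviewer]]]]]]]
The span 'a famous reviewer' is the NP node built by NP → Det AP N.

NP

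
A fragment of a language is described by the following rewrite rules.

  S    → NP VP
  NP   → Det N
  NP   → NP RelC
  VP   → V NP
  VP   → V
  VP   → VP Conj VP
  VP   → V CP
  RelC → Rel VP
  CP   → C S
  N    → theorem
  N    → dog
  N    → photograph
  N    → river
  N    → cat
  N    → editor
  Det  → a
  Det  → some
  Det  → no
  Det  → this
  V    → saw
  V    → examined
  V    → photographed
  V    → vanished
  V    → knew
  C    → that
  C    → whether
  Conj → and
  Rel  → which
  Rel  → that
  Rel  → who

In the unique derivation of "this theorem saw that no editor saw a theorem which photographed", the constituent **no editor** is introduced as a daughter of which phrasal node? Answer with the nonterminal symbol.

[S [NP [Det this] [N theorem]] [VP [V saw] [CP [C that] [S [NP [Det no] [N editor]] [VP [V saw] [NP [NP [Det a] [N theorem]] [RelC [Rel which] [VP [V photographed]]]]]]]]]
The span 'no editor' is the NP node built by NP → Det N.
Its mother is the S built by S → NP VP.

S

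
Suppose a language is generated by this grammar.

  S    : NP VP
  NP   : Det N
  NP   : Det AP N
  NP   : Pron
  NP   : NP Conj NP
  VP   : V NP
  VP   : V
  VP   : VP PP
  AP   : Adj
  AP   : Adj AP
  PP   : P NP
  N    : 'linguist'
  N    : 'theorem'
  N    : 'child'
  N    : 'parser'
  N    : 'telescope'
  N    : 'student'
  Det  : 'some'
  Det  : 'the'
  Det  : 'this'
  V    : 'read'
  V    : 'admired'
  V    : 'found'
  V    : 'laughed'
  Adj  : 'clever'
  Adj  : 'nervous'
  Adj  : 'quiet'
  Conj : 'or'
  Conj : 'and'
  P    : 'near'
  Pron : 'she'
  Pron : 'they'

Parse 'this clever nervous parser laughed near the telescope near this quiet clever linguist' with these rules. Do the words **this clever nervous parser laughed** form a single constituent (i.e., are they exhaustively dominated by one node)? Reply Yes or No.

[S [NP [Det this] [AP [Adj clever] [AP [Adj nervous]]] [N parser]] [VP [VP [VP [V laughed]] [PP [P near] [NP [Det the] [N telescope]]]] [PP [P near] [NP [Det this] [AP [Adj quiet] [AP [Adj clever]]] [N linguist]]]]]
The smallest constituent containing 'this clever nervous parser laughed' is the S spanning 'this clever nervous parser laughed near the telescope near this quiet clever linguist'; no single node in the tree dominates exactly the given words.

No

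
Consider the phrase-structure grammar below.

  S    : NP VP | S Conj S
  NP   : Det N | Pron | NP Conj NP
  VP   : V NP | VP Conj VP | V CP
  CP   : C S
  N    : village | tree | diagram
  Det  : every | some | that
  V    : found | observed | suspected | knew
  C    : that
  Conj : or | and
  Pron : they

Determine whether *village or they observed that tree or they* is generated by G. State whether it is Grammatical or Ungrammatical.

Ungrammatical

For S → NP VP, no prefix of the string parses as an NP. The alternative S rule S → S Conj S likewise has no satisfying split.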